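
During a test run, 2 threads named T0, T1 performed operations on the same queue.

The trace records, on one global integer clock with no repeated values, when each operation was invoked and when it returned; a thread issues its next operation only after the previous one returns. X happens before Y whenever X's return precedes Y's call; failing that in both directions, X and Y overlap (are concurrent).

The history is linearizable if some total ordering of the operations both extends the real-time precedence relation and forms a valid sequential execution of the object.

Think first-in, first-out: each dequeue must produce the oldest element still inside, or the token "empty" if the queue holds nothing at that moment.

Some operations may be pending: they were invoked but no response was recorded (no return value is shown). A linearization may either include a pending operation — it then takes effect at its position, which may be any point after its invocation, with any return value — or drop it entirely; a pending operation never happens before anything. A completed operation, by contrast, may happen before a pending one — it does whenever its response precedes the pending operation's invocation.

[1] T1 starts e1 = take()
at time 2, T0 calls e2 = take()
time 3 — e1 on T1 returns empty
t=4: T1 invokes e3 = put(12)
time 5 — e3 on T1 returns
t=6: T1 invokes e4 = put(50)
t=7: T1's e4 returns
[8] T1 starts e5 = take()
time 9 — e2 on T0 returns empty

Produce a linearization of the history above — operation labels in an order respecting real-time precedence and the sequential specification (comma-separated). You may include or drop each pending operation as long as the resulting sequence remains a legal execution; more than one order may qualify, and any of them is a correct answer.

e1, e2, e3, e4

1. e1 take() → empty, leaving queue <>
2. e2 take() → empty, leaving queue <>
3. e3 put(12), leaving queue <12>
4. e4 put(50), leaving queue <12,50>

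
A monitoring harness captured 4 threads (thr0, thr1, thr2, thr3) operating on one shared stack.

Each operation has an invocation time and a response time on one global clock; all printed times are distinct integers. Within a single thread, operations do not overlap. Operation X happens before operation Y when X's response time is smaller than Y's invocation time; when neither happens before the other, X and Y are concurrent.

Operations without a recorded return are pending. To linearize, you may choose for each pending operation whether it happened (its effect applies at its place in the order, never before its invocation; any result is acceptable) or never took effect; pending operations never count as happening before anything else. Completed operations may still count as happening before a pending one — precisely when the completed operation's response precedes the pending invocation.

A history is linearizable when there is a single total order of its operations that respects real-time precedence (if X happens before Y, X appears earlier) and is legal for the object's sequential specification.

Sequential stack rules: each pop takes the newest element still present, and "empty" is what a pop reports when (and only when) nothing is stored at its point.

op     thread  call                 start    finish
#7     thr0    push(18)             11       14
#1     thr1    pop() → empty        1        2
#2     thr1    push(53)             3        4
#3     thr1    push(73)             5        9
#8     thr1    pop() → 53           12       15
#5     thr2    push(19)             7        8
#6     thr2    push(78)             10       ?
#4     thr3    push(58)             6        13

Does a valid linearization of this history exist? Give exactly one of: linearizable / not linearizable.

already the first 15 events (up to #8's response at time 15) admit no linearization; the first 14 still do
checked exhaustively: 20 real-time-consistent orders of 7 completed operations, zero legal stack replays
no escape via the 1 pending operation (#6): every completion choice fails
e.g. #1, #2, #3, #4, #5, #7, #8 (pending dropped): illegal at step 7, since #8 pop() → 53 cannot apply there
e.g. #1, #2, #3, #4, #5, #8, #7 (pending dropped): illegal at step 6, since #8 pop() → 53 cannot apply there

not linearizable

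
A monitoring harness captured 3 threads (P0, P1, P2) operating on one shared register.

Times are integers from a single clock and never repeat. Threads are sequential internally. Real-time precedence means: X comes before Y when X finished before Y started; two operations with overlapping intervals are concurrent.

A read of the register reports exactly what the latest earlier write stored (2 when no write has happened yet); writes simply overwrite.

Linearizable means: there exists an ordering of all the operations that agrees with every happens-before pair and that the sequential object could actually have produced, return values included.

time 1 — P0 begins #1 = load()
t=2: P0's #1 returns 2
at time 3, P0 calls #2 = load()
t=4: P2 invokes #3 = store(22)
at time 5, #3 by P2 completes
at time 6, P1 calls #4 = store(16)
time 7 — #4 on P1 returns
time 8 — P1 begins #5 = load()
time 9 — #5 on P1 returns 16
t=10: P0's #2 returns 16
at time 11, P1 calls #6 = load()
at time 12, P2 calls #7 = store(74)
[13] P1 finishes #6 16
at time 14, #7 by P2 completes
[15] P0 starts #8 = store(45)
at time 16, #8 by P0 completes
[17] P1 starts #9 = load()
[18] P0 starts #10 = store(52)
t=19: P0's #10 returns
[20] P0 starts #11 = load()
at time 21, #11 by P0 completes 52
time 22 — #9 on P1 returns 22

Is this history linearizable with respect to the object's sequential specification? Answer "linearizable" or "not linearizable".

not linearizable

cut after 21 events: linearizable; cut after 22 events (#9 responds, time 22): not linearizable
checked exhaustively: 24 real-time-consistent orders of 11 completed operations, zero legal register replays
one such order, #1, #2, #3, #4, #5, #6, #7, #8, #9, #10, #11, breaks at step 2 where #2 load() → 16 is illegal
one such order, #1, #2, #3, #4, #5, #6, #7, #8, #10, #9, #11, breaks at step 2 where #2 load() → 16 is illegal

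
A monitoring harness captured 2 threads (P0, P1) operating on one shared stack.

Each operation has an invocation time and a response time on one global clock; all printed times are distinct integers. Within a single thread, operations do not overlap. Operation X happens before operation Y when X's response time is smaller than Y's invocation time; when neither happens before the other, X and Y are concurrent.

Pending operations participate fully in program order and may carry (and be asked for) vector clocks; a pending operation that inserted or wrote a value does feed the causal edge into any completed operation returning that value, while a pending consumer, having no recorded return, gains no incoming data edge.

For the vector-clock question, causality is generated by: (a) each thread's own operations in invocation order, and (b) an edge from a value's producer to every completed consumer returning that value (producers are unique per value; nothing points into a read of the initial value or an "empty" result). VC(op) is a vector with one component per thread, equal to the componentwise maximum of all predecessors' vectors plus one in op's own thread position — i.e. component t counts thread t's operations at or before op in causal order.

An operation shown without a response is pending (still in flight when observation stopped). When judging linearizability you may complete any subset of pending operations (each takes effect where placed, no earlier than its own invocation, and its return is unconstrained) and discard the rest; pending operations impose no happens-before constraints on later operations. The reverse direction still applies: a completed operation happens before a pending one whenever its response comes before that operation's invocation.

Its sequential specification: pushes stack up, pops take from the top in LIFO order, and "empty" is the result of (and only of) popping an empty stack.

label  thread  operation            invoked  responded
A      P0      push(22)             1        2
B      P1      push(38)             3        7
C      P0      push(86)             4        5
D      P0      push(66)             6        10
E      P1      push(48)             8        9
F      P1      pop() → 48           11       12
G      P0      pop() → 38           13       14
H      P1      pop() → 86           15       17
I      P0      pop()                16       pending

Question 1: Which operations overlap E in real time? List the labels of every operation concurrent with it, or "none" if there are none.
D

E spans [8,9]; an op avoiding the whole window 8..9 is ordered, any other is concurrent
A [1,2]: before
B [3,7]: before
C [4,5]: before
D [6,10]: concurrent
F [11,12]: after
G [13,14]: after
H [15,17]: after
I [16,…): after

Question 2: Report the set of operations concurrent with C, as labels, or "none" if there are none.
B

C spans [4,5]: anything still running between times 4 and 5 counts as concurrent
A [1,2]: before
B [3,7]: concurrent
D [6,10]: after
E [8,9]: after
F [11,12]: after
G [13,14]: after
H [15,17]: after
I [16,…): after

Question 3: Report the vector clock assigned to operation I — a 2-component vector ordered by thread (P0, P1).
(5, 1)

B, invoked 3, has no incoming edges; only P1's bump applies → (0, 1)
A, invoked 1, has no incoming edges; only P0's bump applies → (1, 0)
from VC(B)=(0, 1), E (invoked 8) maxes components and bumps P1 → (0, 2)
from VC(A)=(1, 0), C (invoked 4) maxes components and bumps P0 → (2, 0)
from VC(E)=(0, 2), F (invoked 11) maxes components and bumps P1 → (0, 3)
from VC(C)=(2, 0), D (invoked 6) maxes components and bumps P0 → (3, 0)
from VC(B)=(0, 1), VC(D)=(3, 0), G (invoked 13) maxes components and bumps P0 → (4, 1)
from VC(C)=(2, 0), VC(F)=(0, 3), H (invoked 15) maxes components and bumps P1 → (2, 4)
from VC(G)=(4, 1), I (invoked 16) maxes components and bumps P0 → (5, 1)
target: VC(I) = (5, 1)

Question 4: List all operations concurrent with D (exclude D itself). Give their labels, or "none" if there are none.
B, E

D runs from 6 to 10; window-overlapping ops are concurrent
A [1,2]: before
B [3,7]: concurrent
C [4,5]: before
E [8,9]: concurrent
F [11,12]: after
G [13,14]: after
H [15,17]: after
I [16,…): after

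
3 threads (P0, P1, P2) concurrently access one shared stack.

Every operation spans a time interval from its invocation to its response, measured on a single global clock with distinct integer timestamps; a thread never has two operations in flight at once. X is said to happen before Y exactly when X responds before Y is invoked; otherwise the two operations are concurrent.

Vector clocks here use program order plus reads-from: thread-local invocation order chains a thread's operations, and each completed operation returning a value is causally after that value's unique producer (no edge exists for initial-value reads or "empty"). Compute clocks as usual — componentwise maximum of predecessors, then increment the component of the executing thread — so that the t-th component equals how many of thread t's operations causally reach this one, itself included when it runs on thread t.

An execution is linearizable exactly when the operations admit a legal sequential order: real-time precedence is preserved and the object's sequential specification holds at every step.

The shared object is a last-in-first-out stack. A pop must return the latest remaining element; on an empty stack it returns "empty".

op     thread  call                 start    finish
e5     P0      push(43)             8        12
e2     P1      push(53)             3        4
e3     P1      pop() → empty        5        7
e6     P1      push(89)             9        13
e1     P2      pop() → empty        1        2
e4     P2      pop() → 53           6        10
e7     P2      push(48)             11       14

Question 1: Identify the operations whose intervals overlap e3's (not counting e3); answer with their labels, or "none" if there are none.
Answer: e4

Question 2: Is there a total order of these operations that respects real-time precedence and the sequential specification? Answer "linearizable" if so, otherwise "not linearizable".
witness order: e1, e2, e4, e3, e5, e6, e7
1. e1 pop() → empty, leaving stack <>
2. e2 push(53), leaving stack <53>
3. e4 pop() → 53, leaving stack <>
4. e3 pop() → empty, leaving stack <>
5. e5 push(43), leaving stack <43>
6. e6 push(89), leaving stack <43,89>
7. e7 push(48), leaving stack <43,89,48>

linearizable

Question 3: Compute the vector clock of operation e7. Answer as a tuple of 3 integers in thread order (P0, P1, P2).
Answer: (0, 1, 3)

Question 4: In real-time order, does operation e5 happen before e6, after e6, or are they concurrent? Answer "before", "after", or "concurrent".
Answer: concurrent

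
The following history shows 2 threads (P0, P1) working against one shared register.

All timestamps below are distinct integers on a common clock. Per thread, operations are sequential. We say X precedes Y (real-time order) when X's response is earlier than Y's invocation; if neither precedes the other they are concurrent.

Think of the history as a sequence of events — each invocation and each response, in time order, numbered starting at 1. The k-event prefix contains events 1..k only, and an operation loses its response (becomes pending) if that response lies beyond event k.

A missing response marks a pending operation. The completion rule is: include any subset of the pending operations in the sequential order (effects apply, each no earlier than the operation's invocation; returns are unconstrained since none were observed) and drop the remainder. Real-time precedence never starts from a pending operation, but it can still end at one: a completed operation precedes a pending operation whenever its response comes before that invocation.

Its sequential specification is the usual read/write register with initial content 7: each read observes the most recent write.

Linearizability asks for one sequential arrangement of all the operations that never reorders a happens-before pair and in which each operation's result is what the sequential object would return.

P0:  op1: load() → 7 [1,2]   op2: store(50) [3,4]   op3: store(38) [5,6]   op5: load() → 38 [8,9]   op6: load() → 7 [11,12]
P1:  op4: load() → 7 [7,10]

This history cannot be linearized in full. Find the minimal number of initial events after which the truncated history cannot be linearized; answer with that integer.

a valid linearization of events 1..9 exists, for instance op1, op2, op3, op4, op5:
step 1: op1 load() → 7 — value 7
step 2: op2 store(50) — value 50
step 3: op3 store(38) — value 38
step 4: op4 load() (pending, included) — value 38
step 5: op5 load() → 38 — value 38
event 10 — op4's response, time 10 — after it, nothing linearizes
one such order, op1, op2, op3, op4, op5, breaks at step 4 where op4 load() → 7 is illegal
one such order, op1, op2, op3, op5, op4, breaks at step 5 where op4 load() → 7 is illegal

10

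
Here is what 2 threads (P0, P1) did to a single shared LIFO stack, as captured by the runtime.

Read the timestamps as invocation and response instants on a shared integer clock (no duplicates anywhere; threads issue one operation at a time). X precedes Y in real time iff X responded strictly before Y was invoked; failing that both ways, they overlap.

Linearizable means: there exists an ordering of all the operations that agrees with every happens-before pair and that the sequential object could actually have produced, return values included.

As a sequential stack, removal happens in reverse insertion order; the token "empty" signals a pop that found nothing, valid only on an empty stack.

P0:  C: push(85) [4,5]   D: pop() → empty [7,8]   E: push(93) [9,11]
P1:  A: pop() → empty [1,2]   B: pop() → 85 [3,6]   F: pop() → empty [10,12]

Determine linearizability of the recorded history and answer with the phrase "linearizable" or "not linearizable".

a witness: A, C, B, D, F, E
after step 1 (A pop() → empty): stack <>
after step 2 (C push(85)): stack <85>
after step 3 (B pop() → 85): stack <>
after step 4 (D pop() → empty): stack <>
after step 5 (F pop() → empty): stack <>
after step 6 (E push(93)): stack <93>

linearizable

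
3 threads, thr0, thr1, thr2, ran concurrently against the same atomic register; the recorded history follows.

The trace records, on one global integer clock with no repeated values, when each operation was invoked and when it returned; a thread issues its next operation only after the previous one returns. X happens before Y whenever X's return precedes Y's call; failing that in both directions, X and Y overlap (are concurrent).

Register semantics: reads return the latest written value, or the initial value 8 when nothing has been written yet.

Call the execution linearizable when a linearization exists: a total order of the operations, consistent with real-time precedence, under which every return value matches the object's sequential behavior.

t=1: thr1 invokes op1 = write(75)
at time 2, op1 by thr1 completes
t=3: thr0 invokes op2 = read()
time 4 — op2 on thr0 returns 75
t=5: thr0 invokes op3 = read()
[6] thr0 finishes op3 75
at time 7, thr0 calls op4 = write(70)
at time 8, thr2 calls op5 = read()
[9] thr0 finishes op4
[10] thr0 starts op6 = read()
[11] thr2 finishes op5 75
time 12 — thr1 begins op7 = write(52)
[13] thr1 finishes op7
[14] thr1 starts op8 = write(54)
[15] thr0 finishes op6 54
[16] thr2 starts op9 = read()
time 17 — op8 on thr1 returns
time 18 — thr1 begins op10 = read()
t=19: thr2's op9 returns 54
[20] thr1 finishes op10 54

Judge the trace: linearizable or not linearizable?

linearizable

a witness: op1, op2, op3, op5, op4, op7, op8, op6, op9, op10
after step 1 (op1 write(75)): value 75
after step 2 (op2 read() → 75): value 75
after step 3 (op3 read() → 75): value 75
after step 4 (op5 read() → 75): value 75
after step 5 (op4 write(70)): value 70
after step 6 (op7 write(52)): value 52
after step 7 (op8 write(54)): value 54
after step 8 (op6 read() → 54): value 54
after step 9 (op9 read() → 54): value 54
after step 10 (op10 read() → 54): value 54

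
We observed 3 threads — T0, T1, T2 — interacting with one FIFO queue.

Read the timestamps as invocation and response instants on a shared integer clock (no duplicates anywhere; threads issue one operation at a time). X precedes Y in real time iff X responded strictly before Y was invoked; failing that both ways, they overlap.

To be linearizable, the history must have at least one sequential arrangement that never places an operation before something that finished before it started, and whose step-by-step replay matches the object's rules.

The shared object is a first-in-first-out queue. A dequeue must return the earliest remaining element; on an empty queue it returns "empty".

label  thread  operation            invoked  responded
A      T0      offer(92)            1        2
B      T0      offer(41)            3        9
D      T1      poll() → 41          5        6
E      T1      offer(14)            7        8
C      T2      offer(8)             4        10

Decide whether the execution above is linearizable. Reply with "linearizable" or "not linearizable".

events 1..5 are fine; event 6 — the response of D at time 6 — makes the prefix non-linearizable
the completed operations (2 total) allow one real-time order; the FIFO queue replay rejects it
including or dropping the 2 pending operations (B, C) in any combination fails
e.g. A, D (pending dropped): illegal at step 2, since D poll() → 41 cannot apply there

not linearizable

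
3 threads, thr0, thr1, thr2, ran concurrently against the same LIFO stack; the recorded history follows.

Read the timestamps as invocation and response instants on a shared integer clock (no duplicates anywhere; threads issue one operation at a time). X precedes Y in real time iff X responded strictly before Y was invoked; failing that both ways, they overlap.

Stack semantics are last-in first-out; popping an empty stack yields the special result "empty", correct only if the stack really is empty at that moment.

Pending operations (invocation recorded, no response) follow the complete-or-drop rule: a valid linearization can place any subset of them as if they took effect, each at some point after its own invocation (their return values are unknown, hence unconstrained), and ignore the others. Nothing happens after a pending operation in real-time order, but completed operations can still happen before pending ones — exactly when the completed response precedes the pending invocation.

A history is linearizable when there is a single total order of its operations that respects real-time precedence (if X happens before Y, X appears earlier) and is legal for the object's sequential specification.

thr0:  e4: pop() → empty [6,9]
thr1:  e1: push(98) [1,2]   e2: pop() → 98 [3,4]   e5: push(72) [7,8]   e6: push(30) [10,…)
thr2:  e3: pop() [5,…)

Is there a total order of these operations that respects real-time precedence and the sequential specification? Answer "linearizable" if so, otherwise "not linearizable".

witness order: e1, e2, e3, e4, e5
step 1: e1 push(98) — stack <98>
step 2: e2 pop() → 98 — stack <>
step 3: e3 pop() (pending, included) — stack <>
step 4: e4 pop() → empty — stack <>
step 5: e5 push(72) — stack <72>

linearizable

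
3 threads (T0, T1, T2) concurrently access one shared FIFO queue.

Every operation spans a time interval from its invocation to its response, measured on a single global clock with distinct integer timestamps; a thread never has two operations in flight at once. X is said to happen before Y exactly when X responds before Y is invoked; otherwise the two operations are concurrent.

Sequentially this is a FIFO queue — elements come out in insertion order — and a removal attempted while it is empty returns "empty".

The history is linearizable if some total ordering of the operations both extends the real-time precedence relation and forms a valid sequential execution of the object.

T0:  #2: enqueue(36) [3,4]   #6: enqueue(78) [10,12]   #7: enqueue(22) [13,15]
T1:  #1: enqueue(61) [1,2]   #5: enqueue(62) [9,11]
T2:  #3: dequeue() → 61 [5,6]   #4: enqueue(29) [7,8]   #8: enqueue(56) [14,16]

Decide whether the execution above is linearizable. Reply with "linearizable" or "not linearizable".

linearizable

a witness: #1, #2, #3, #4, #5, #6, #7, #8
step 1: #1 enqueue(61) — queue <61>
step 2: #2 enqueue(36) — queue <61,36>
step 3: #3 dequeue() → 61 — queue <36>
step 4: #4 enqueue(29) — queue <36,29>
step 5: #5 enqueue(62) — queue <36,29,62>
step 6: #6 enqueue(78) — queue <36,29,62,78>
step 7: #7 enqueue(22) — queue <36,29,62,78,22>
step 8: #8 enqueue(56) — queue <36,29,62,78,22,56>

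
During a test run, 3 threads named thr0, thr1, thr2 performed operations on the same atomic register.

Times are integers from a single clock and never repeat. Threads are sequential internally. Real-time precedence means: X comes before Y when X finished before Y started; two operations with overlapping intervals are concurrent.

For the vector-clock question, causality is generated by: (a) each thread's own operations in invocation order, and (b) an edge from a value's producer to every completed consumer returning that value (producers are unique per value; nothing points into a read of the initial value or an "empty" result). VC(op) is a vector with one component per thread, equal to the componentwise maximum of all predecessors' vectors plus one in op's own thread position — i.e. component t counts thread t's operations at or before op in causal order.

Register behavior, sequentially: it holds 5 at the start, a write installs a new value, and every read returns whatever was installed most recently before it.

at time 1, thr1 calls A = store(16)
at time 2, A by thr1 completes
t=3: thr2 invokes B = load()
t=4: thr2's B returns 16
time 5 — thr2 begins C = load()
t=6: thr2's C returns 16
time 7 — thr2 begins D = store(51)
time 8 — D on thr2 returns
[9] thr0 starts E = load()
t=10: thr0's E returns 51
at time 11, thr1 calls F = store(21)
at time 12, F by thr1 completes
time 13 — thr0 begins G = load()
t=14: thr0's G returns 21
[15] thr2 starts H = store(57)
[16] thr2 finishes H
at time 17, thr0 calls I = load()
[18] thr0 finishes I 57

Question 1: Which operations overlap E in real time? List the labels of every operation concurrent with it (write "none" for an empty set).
E spans [9,10]; an op avoiding the whole window 9..10 is ordered, any other is concurrent
A [1,2]: before
B [3,4]: before
C [5,6]: before
D [7,8]: before
F [11,12]: after
G [13,14]: after
H [15,16]: after
I [17,18]: after

none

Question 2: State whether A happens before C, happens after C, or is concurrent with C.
A spans [1,2], C spans [5,6]
resp(A)=2 < inv(C)=5

before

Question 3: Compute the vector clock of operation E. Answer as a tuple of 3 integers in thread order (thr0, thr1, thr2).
A (invocation 1): nothing precedes it; thr1's component alone gives (0, 1, 0)
from VC(A)=(0, 1, 0), B (invoked 3) maxes components and bumps thr2 → (0, 1, 1)
from VC(A)=(0, 1, 0), F (invoked 11) maxes components and bumps thr1 → (0, 2, 0)
from VC(A)=(0, 1, 0), VC(B)=(0, 1, 1), C (invoked 5) maxes components and bumps thr2 → (0, 1, 2)
from VC(C)=(0, 1, 2), D (invoked 7) maxes components and bumps thr2 → (0, 1, 3)
from VC(D)=(0, 1, 3), H (invoked 15) maxes components and bumps thr2 → (0, 1, 4)
from VC(D)=(0, 1, 3), E (invoked 9) maxes components and bumps thr0 → (1, 1, 3)
from VC(E)=(1, 1, 3), VC(F)=(0, 2, 0), G (invoked 13) maxes components and bumps thr0 → (2, 2, 3)
from VC(G)=(2, 2, 3), VC(H)=(0, 1, 4), I (invoked 17) maxes components and bumps thr0 → (3, 2, 4)
target: VC(E) = (1, 1, 3)

(1, 1, 3)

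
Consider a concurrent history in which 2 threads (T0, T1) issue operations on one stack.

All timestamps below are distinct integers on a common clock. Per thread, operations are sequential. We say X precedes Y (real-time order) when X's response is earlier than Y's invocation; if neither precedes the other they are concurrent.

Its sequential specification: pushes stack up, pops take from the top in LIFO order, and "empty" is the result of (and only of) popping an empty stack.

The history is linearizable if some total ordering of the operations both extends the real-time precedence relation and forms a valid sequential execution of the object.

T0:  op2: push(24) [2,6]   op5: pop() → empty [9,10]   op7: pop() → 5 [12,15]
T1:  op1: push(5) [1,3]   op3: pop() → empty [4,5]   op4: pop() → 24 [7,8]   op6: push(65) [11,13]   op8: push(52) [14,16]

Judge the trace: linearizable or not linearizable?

not linearizable

prefix check: 1..4 passes, 1..5 fails once op3's time-5 response joins
exactly one order of the 2 completed ops respects real time; the stack replay fails
completion choices over the 1 pending operation (op2) were checked; none helps
sample order op1, op3 (pending dropped) stalls at step 2 — op3 pop() → empty has no legal effect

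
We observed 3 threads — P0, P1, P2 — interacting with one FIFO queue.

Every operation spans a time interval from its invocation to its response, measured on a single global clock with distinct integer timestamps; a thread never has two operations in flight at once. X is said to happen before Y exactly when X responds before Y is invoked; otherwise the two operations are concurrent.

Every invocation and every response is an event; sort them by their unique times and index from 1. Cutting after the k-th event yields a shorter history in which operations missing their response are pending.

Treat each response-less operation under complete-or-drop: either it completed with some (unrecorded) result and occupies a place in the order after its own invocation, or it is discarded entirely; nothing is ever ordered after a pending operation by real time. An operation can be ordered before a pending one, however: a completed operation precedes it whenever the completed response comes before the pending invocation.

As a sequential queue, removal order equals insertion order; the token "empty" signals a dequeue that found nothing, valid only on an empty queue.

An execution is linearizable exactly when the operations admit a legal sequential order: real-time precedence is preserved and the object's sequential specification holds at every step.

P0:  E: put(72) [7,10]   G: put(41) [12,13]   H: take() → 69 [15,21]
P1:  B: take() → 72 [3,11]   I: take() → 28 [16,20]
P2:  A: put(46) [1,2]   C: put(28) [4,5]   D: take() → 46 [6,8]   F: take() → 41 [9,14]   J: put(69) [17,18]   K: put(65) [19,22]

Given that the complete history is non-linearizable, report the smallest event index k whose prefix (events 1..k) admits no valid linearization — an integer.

events 1..13 are still linearizable — one witness is A, C, D, E, F, B, G:
after step 1 (A put(46)): queue <46>
after step 2 (C put(28)): queue <46,28>
after step 3 (D take() → 46): queue <28>
after step 4 (E put(72)): queue <28,72>
after step 5 (F take() (pending, included)): queue <72>
after step 6 (B take() → 72): queue <>
after step 7 (G put(41)): queue <41>
event 14 — F's response, time 14 — after it, nothing linearizes
sample order A, B, C, D, E, F, G stalls at step 2 — B take() → 72 has no legal effect
sample order A, B, C, D, E, G, F stalls at step 2 — B take() → 72 has no legal effect

14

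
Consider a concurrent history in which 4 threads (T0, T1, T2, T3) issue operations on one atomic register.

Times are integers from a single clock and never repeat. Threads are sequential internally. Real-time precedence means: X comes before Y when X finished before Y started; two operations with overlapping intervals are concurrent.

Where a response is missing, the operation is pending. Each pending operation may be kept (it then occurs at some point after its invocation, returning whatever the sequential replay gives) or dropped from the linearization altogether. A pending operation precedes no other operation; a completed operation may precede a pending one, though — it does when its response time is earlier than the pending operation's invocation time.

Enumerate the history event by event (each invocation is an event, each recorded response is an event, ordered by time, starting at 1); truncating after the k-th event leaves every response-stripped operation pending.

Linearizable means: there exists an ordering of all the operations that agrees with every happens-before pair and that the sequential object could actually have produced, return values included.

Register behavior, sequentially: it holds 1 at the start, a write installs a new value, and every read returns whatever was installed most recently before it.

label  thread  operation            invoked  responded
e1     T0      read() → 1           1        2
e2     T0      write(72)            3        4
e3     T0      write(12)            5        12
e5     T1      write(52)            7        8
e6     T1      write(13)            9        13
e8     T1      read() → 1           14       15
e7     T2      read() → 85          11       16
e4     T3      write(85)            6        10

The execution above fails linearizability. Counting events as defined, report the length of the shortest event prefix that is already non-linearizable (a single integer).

15

events 1..14 are linearizable; a witness order is e1, e2, e3, e4, e5, e6:
after step 1 (e1 read() → 1): value 1
after step 2 (e2 write(72)): value 72
after step 3 (e3 write(12)): value 12
after step 4 (e4 write(85)): value 85
after step 5 (e5 write(52)): value 52
after step 6 (e6 write(13)): value 13
adding event 15 (e8 responds at 15) leaves no legal real-time order
completion choices over the 1 pending operation (e7) were checked; none helps
one such order, e1, e2, e3, e4, e5, e6, e8 (pending dropped), breaks at step 7 where e8 read() → 1 is illegal
one such order, e1, e2, e3, e5, e4, e6, e8 (pending dropped), breaks at step 7 where e8 read() → 1 is illegal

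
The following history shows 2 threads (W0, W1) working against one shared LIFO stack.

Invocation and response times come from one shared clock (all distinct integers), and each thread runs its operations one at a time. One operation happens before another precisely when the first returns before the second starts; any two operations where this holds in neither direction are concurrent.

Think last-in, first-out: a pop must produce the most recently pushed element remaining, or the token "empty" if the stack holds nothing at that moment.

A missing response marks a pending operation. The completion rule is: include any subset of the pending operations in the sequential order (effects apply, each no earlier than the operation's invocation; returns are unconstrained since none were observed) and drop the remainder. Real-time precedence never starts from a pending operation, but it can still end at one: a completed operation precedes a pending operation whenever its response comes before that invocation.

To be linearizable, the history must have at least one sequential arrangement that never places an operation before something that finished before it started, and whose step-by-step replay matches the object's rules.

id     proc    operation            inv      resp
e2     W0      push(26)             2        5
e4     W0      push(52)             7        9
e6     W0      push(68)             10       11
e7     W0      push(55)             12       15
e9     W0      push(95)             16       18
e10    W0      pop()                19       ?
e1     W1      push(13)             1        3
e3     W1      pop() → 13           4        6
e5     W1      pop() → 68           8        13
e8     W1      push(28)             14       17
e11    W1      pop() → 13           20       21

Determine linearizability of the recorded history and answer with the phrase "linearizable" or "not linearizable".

not linearizable

through event 20 a valid linearization exists; event 21 (e11 responding at time 21) ends that
every one of the 33 real-time-consistent orders over 10 completed LIFO stack ops fails the sequential spec
no escape via the 1 pending operation (e10): every completion choice fails
one such order, e1, e2, e3, e4, e5, e6, e7, e8, e9, e11 (pending dropped), breaks at step 3 where e3 pop() → 13 is illegal
one such order, e1, e2, e3, e4, e5, e6, e7, e9, e8, e11 (pending dropped), breaks at step 3 where e3 pop() → 13 is illegal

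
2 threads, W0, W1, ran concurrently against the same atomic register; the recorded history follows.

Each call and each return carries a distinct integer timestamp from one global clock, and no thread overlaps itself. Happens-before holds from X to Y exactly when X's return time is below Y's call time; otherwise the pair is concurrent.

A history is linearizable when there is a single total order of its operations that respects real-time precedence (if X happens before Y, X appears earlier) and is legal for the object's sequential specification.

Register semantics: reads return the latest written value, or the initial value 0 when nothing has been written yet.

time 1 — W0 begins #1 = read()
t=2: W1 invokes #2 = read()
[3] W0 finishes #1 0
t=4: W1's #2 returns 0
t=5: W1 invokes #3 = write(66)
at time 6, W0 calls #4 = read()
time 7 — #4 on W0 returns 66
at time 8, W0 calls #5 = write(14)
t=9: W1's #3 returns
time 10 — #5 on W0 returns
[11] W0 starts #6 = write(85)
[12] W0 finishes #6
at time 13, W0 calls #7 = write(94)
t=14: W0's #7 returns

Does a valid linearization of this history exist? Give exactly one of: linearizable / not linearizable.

linearizable

a witness: #1, #2, #3, #4, #5, #6, #7
step 1: #1 read() → 0 — value 0
step 2: #2 read() → 0 — value 0
step 3: #3 write(66) — value 66
step 4: #4 read() → 66 — value 66
step 5: #5 write(14) — value 14
step 6: #6 write(85) — value 85
step 7: #7 write(94) — value 94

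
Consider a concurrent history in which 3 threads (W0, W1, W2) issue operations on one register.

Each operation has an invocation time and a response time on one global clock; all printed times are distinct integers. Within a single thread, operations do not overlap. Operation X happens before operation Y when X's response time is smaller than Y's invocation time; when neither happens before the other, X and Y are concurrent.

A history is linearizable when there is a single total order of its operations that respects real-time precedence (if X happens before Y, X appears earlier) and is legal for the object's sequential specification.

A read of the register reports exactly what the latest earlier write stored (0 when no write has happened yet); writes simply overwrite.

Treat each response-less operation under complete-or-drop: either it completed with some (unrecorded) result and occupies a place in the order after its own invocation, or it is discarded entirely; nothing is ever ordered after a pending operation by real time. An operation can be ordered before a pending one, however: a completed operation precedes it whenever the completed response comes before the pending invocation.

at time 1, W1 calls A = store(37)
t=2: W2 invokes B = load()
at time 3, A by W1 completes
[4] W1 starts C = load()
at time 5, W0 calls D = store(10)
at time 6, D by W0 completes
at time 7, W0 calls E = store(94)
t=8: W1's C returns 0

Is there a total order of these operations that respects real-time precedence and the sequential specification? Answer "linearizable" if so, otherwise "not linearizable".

events 1..7 are fine; event 8 — the response of C at time 8 — makes the prefix non-linearizable
every one of the 2 real-time-consistent orders over 3 completed register ops fails the sequential spec
including or dropping the 2 pending operations (B, E) in any combination fails
one such order, A, C, D (pending dropped), breaks at step 2 where C load() → 0 is illegal
one such order, A, D, C (pending dropped), breaks at step 3 where C load() → 0 is illegal

not linearizable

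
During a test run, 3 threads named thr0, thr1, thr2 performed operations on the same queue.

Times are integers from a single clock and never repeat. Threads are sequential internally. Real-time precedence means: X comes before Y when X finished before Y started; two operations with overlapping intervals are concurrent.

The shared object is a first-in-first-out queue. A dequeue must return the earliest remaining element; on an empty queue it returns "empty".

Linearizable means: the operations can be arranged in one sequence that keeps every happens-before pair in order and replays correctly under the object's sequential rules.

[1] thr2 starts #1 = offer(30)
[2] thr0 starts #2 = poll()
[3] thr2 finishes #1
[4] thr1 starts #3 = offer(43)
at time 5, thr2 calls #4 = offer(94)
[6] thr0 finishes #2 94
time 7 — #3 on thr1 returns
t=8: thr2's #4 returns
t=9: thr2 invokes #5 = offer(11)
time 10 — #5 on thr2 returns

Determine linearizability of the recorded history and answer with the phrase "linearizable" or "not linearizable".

not linearizable

prefix check: 1..5 passes, 1..6 fails once #2's time-6 response joins
real-time-consistent orders of the 2 completed operations: 2 — all fail the queue replay
no completion choice of the 2 pending operations (#3, #4) rescues it — every subset was tried
for example #1, #2 (pending dropped) fails at step 2: #2 poll() → 94 is not legal there
for example #2, #1 (pending dropped) fails at step 1: #2 poll() → 94 is not legal there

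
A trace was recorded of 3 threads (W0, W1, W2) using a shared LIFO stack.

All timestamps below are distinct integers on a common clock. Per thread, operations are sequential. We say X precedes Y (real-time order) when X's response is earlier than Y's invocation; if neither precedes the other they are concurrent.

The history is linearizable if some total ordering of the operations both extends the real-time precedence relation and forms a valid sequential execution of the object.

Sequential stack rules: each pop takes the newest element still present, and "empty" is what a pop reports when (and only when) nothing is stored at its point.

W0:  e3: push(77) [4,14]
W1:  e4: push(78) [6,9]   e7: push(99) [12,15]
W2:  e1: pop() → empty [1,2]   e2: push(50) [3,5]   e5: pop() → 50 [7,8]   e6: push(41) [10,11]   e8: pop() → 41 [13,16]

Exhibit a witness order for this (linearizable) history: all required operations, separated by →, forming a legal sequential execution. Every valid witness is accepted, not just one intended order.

1. e1 pop() → empty, leaving stack <>
2. e2 push(50), leaving stack <50>
3. e5 pop() → 50, leaving stack <>
4. e3 push(77), leaving stack <77>
5. e4 push(78), leaving stack <77,78>
6. e6 push(41), leaving stack <77,78,41>
7. e8 pop() → 41, leaving stack <77,78>
8. e7 push(99), leaving stack <77,78,99>

e1 → e2 → e5 → e3 → e4 → e6 → e8 → e7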